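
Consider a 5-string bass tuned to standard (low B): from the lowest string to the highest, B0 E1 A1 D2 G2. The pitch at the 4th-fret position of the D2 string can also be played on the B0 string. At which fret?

Fret 4 on D2 is MIDI 38 + 4 = 42 (F#2). On the B0 string (open MIDI 23), that pitch is 42 − 23 = fret 19.

19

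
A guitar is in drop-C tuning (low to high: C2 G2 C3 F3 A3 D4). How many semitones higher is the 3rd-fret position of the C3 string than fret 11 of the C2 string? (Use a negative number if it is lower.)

4 semitones

C3 at fret 3 → D#3 (MIDI 51); C2 at fret 11 → B2 (MIDI 47).
51 − 47 = 4, so the two pitches are 4 semitones apart.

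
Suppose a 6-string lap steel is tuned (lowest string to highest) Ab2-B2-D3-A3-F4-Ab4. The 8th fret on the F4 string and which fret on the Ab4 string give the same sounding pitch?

5

Fret 8 on F4 is MIDI 65 + 8 = 73 (Db5). On the Ab4 string (open MIDI 68), that pitch is 73 − 68 = fret 5.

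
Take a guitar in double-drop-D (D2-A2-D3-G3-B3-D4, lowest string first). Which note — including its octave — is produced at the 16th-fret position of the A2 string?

The open A2 string plus 16 semitones: A–A#–B–C–…–B–C–C#.
The walk passes from B into C 2 times, so the octave number goes from 2 to 4.
(Equivalently spelled D♭4.)

C♯4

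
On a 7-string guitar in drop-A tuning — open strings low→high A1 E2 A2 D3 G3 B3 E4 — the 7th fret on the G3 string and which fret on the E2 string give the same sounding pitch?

22

Fret 7 on G3 is MIDI 55 + 7 = 62 (D4). On the E2 string (open MIDI 40), that pitch is 62 − 40 = fret 22.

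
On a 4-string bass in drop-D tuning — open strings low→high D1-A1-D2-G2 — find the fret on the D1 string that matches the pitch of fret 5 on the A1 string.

12

Fret 5 on A1 is MIDI 33 + 5 = 38 (D2). On the D1 string (open MIDI 26), that pitch is 38 − 26 = fret 12.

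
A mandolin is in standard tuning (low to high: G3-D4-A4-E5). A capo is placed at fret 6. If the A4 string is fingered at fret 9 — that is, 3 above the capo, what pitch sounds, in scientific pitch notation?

F#5

The capo raises the open A4 by 6 semitones to D#5; fretting 3 more gives A4 + 6 + 3 = A4 + 9 semitones = F#5.
(Also written Gb.)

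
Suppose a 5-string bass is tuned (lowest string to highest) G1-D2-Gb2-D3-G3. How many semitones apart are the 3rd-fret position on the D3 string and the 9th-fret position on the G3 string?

11 semitones

D3 at fret 3 → F3 (MIDI 53); G3 at fret 9 → E4 (MIDI 64).
53 − 64 = -11, so the two pitches are 11 semitones apart, with E4 the higher.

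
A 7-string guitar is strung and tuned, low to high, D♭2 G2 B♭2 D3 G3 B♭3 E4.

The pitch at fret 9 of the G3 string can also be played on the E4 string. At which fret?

G3 at fret 9 is G3 + 9 semitones = E4.
The open E4 string is 9 semitones above the open G3, so the same pitch on the E4 string lies at fret 9 − 9 = 0.

0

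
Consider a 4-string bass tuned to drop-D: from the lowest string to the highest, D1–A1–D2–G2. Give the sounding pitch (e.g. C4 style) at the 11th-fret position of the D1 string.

The open D1 string plus 11 semitones: D–D#–E–F–…–B–C–C#.
The walk passes from B into C once, so the octave number goes from 1 to 2.

C♯2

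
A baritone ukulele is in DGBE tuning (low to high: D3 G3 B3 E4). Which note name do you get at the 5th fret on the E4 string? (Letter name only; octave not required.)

The open E4 string plus 5 semitones: E–F–F#–G–G#–A.

A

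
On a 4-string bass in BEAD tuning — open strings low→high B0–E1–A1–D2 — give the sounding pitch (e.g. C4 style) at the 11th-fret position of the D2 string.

D2 is MIDI 38. Adding 11 gives 49, which is C♯3.
(Equivalently spelled D♭3.)

C♯3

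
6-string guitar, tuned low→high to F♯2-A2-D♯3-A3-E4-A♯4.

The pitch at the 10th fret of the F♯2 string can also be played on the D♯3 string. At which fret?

1

Fret 10 on F♯2 is MIDI 42 + 10 = 52 (E3). On the D♯3 string (open MIDI 51), that pitch is 52 − 51 = fret 1.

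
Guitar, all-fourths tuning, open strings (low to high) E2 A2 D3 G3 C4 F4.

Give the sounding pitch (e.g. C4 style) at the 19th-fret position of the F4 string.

C6

The open F4 string plus 19 semitones: F–F#–G–G#–…–A#–B–C.
The walk passes from B into C 2 times, so the octave number goes from 4 to 6.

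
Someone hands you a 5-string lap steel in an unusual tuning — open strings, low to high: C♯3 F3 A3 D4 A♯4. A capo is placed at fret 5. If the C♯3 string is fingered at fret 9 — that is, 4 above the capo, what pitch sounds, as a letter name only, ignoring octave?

A♯

The capo raises the open C♯3 by 5 semitones to F♯3; fretting 4 more gives C♯3 + 5 + 4 = C♯3 + 9 semitones, landing on A♯.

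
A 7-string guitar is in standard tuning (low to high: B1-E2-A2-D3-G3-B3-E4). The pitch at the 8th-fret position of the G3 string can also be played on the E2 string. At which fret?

23

Fret 8 on G3 is MIDI 55 + 8 = 63 (D#4). On the E2 string (open MIDI 40), that pitch is 63 − 40 = fret 23.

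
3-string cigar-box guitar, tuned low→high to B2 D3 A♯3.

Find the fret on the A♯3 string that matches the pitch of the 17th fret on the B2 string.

B2 at fret 17 is B2 + 17 semitones = E4.
The open A♯3 string is 11 semitones above the open B2, so the same pitch on the A♯3 string lies at fret 17 − 11 = 6.

6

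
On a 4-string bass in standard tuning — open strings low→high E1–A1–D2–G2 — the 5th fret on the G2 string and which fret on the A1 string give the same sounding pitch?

Fret 5 on G2 is MIDI 43 + 5 = 48 (C3). On the A1 string (open MIDI 33), that pitch is 48 − 33 = fret 15.

15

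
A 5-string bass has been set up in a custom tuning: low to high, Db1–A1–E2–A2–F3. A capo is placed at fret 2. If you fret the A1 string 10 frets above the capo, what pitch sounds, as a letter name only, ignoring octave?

A

The capo raises the open A1 by 2 semitones to B1; fretting 10 more gives A1 + 2 + 10 = A1 + 12 semitones, landing on A.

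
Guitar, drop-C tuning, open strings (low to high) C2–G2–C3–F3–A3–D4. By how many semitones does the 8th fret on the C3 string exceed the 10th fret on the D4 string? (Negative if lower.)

-16 semitones

C3 at fret 8 → G♯3 (MIDI 56); D4 at fret 10 → C5 (MIDI 72).
56 − 72 = -16, so the two pitches are 16 semitones apart.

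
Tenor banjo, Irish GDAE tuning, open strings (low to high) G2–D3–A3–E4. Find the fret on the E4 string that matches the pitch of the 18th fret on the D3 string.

Fret 18 on D3 is MIDI 50 + 18 = 68 (G#4). On the E4 string (open MIDI 64), that pitch is 68 − 64 = fret 4.

4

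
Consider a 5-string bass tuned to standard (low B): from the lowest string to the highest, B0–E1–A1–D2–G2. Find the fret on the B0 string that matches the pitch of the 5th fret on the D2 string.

D2 at fret 5 is D2 + 5 semitones = G2.
The open B0 string is 15 semitones below the open D2, so the same pitch on the B0 string lies at fret 5 + 15 = 20.

20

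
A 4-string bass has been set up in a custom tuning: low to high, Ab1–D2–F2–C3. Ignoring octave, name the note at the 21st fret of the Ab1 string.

Each fret is one semitone, so Ab1 + 21 = F.

F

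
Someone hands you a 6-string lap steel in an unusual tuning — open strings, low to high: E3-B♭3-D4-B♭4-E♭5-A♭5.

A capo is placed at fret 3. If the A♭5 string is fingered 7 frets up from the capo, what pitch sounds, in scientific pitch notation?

G♭6

The capo raises the open A♭5 by 3 semitones to B5; fretting 7 more gives A♭5 + 3 + 7 = A♭5 + 10 semitones = G♭6.
(Also written F♯.)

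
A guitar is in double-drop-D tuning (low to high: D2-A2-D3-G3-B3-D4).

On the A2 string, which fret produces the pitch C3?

3

C3 is 3 semitones above the open A2 (A–A#–B–C), so it sits at fret 3.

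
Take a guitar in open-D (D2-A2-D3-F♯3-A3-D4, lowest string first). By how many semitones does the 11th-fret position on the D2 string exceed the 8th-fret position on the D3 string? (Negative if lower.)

-9 semitones

D2 at fret 11 → C♯3 (MIDI 49); D3 at fret 8 → A♯3 (MIDI 58).
49 − 58 = -9, so the two pitches are 9 semitones apart.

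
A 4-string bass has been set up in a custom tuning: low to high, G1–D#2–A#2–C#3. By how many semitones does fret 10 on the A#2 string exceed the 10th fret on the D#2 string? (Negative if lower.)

A#2 at fret 10 → G#3 (MIDI 56); D#2 at fret 10 → C#3 (MIDI 49).
56 − 49 = 7, so the two pitches are 7 semitones apart.

7 semitones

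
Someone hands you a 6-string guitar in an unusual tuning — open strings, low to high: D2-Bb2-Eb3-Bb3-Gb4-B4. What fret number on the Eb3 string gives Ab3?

5

Ab3 is 5 semitones above the open Eb3 (Eb–E–F–Gb–G–Ab), so it sits at fret 5.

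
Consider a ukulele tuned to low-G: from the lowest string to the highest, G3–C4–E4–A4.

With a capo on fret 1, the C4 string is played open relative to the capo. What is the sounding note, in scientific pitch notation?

The capo raises the open C4 by 1 semitone to C♯4; fretting 0 more gives C4 + 1 + 0 = C4 + 1 semitone = C♯4.
(Also written D♭.)

C♯4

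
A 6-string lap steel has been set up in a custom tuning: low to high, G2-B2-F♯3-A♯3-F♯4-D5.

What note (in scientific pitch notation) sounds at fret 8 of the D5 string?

A♯5

D5 is MIDI 74. Adding 8 gives 82, which is A♯5.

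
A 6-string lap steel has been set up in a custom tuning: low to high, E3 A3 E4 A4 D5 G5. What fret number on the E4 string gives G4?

3

G4 is 3 semitones above the open E4 (E–F–F#–G), so it sits at fret 3.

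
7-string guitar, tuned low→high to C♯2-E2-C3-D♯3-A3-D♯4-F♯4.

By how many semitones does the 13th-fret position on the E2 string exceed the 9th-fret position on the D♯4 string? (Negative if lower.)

-19 semitones

E2 at fret 13 → F3 (MIDI 53); D♯4 at fret 9 → C5 (MIDI 72).
53 − 72 = -19, so the two pitches are 19 semitones apart.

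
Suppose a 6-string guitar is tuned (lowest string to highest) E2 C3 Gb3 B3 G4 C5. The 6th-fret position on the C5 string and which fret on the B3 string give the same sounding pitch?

19

C5 at fret 6 is C5 + 6 semitones = Gb5.
The open B3 string is 13 semitones below the open C5, so the same pitch on the B3 string lies at fret 6 + 13 = 19.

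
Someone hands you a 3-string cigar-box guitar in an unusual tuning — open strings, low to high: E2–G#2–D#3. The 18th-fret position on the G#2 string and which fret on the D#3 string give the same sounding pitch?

11

G#2 at fret 18 is G#2 + 18 semitones = D4.
The open D#3 string is 7 semitones above the open G#2, so the same pitch on the D#3 string lies at fret 18 − 7 = 11.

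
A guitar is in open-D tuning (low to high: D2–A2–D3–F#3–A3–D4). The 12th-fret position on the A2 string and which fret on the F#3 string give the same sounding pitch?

3

Fret 12 on A2 is MIDI 45 + 12 = 57 (A3). On the F#3 string (open MIDI 54), that pitch is 57 − 54 = fret 3.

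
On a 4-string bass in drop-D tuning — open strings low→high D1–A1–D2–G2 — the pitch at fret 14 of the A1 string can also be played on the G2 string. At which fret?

4

A1 at fret 14 is A1 + 14 semitones = B2.
The open G2 string is 10 semitones above the open A1, so the same pitch on the G2 string lies at fret 14 − 10 = 4.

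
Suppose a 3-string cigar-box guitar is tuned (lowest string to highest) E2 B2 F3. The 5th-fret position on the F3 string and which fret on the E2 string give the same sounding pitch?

18

F3 at fret 5 is F3 + 5 semitones = B♭3.
The open E2 string is 13 semitones below the open F3, so the same pitch on the E2 string lies at fret 5 + 13 = 18.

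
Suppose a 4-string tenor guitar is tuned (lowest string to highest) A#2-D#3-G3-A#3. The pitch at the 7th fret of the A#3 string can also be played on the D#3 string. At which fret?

14

A#3 at fret 7 is A#3 + 7 semitones = F4.
The open D#3 string is 7 semitones below the open A#3, so the same pitch on the D#3 string lies at fret 7 + 7 = 14.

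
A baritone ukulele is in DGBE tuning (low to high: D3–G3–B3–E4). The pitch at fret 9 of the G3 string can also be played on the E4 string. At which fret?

0

G3 at fret 9 is G3 + 9 semitones = E4.
The open E4 string is 9 semitones above the open G3, so the same pitch on the E4 string lies at fret 9 − 9 = 0.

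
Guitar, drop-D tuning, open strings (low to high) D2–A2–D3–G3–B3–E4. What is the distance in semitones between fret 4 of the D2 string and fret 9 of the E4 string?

31 semitones

D2 at fret 4 → F#2 (MIDI 42); E4 at fret 9 → C#5 (MIDI 73).
42 − 73 = -31, so the two pitches are 31 semitones apart, with C#5 the higher.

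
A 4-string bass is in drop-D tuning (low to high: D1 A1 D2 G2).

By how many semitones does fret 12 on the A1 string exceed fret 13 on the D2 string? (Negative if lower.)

-6 semitones

A1 at fret 12 → A2 (MIDI 45); D2 at fret 13 → D#3 (MIDI 51).
45 − 51 = -6, so the two pitches are 6 semitones apart.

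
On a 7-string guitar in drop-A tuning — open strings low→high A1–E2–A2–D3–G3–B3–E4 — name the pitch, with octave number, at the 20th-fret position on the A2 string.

Each fret is one semitone, so A2 + 20 = F4.

F4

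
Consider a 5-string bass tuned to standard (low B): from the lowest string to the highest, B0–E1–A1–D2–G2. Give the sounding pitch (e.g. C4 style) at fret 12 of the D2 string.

D3

Each fret is one semitone, so D2 + 12 = D3.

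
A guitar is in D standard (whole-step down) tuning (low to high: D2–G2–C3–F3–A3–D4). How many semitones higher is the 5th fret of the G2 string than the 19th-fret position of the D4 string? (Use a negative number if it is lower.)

G2 at fret 5 → C3 (MIDI 48); D4 at fret 19 → A5 (MIDI 81).
48 − 81 = -33, so the two pitches are 33 semitones apart.

-33 semitones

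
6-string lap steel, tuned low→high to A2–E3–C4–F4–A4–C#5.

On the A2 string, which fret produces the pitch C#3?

4

C#3 is 4 semitones above the open A2 (A–A#–B–C–C#), so it sits at fret 4.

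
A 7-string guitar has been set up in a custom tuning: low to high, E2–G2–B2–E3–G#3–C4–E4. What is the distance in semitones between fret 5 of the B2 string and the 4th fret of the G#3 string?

8 semitones

B2 at fret 5 → E3 (MIDI 52); G#3 at fret 4 → C4 (MIDI 60).
52 − 60 = -8, so the two pitches are 8 semitones apart, with C4 the higher.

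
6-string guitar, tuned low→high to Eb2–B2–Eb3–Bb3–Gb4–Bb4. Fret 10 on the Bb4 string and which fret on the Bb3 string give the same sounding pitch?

22

Fret 10 on Bb4 is MIDI 70 + 10 = 80 (Ab5). On the Bb3 string (open MIDI 58), that pitch is 80 − 58 = fret 22.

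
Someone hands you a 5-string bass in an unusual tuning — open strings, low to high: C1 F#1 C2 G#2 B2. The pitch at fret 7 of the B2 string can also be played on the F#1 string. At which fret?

Fret 7 on B2 is MIDI 47 + 7 = 54 (F#3). On the F#1 string (open MIDI 30), that pitch is 54 − 30 = fret 24.

24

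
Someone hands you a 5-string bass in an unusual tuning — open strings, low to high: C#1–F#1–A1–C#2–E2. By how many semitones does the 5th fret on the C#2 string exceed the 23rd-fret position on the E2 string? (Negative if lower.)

C#2 at fret 5 → F#2 (MIDI 42); E2 at fret 23 → D#4 (MIDI 63).
42 − 63 = -21, so the two pitches are 21 semitones apart.

-21 semitones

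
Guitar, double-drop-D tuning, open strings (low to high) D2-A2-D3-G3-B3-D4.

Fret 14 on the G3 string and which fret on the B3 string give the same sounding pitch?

Fret 14 on G3 is MIDI 55 + 14 = 69 (A4). On the B3 string (open MIDI 59), that pitch is 69 − 59 = fret 10.

10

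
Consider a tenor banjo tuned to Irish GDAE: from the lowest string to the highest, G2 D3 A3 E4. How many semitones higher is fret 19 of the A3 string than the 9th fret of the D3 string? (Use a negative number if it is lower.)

A3 at fret 19 → E5 (MIDI 76); D3 at fret 9 → B3 (MIDI 59).
76 − 59 = 17, so the two pitches are 17 semitones apart.

17 semitones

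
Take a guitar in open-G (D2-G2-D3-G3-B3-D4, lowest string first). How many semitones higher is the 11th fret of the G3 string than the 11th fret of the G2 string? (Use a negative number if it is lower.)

G3 at fret 11 → F#4 (MIDI 66); G2 at fret 11 → F#3 (MIDI 54).
66 − 54 = 12, so the two pitches are 12 semitones apart.

12 semitones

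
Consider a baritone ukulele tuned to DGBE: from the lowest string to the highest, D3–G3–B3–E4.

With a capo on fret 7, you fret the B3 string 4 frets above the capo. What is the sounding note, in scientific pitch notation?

The capo raises the open B3 by 7 semitones to F#4; fretting 4 more gives B3 + 7 + 4 = B3 + 11 semitones = A#4.
(Also written Bb.)

A#4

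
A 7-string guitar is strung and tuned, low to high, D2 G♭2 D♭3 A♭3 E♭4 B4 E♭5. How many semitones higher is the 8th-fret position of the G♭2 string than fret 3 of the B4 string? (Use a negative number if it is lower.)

G♭2 at fret 8 → D3 (MIDI 50); B4 at fret 3 → D5 (MIDI 74).
50 − 74 = -24, so the two pitches are 24 semitones apart.

-24 semitones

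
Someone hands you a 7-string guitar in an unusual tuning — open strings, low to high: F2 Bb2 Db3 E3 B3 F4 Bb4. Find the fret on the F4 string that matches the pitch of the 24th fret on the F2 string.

F2 at fret 24 is F2 + 24 semitones = F4.
The open F4 string is 24 semitones above the open F2, so the same pitch on the F4 string lies at fret 24 − 24 = 0.

0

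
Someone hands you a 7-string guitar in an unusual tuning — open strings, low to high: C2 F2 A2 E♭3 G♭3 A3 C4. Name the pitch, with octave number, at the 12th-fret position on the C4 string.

The open C4 string plus 12 semitones: C–Db–D–Eb–…–Bb–B–C.
The walk passes from B into C once, so the octave number goes from 4 to 5.

C5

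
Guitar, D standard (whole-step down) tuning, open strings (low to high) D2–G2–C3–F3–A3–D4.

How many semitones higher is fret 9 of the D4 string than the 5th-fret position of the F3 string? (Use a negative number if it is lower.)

D4 at fret 9 → B4 (MIDI 71); F3 at fret 5 → A♯3 (MIDI 58).
71 − 58 = 13, so the two pitches are 13 semitones apart.

13 semitones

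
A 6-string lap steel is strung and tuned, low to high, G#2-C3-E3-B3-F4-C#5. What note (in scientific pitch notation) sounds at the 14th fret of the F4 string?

G5

F4 is MIDI 65. Adding 14 gives 79, which is G5.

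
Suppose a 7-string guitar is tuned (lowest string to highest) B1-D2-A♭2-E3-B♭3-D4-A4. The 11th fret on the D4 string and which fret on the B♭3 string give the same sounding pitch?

15

Fret 11 on D4 is MIDI 62 + 11 = 73 (D♭5). On the B♭3 string (open MIDI 58), that pitch is 73 − 58 = fret 15.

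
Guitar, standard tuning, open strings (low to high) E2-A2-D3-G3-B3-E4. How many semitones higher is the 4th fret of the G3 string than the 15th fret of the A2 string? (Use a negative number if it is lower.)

-1 semitone

G3 at fret 4 → B3 (MIDI 59); A2 at fret 15 → C4 (MIDI 60).
59 − 60 = -1, so the two pitches are 1 semitone apart.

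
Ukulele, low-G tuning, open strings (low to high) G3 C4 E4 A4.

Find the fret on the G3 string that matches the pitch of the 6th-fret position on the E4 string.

15

Fret 6 on E4 is MIDI 64 + 6 = 70 (A♯4). On the G3 string (open MIDI 55), that pitch is 70 − 55 = fret 15.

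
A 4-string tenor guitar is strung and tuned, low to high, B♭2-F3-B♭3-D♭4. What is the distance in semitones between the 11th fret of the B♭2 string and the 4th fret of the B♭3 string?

B♭2 at fret 11 → A3 (MIDI 57); B♭3 at fret 4 → D4 (MIDI 62).
57 − 62 = -5, so the two pitches are 5 semitones apart, with D4 the higher.

5 semitones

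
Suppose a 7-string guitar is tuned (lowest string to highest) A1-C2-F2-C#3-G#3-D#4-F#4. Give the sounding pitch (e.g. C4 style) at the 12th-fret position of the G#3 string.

G#4

The open G#3 string plus 12 semitones: G#–A–A#–B–…–F#–G–G#.
The walk passes from B into C once, so the octave number goes from 3 to 4.
(Equivalently spelled Ab4.)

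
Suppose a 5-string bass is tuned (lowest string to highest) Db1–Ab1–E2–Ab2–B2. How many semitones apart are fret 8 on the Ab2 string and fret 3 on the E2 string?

Ab2 at fret 8 → E3 (MIDI 52); E2 at fret 3 → G2 (MIDI 43).
52 − 43 = 9, so the two pitches are 9 semitones apart, with E3 the higher.

9 semitones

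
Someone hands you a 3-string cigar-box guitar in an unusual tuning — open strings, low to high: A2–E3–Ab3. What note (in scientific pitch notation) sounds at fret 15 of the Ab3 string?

The open Ab3 string plus 15 semitones: Ab–A–Bb–B–…–A–Bb–B.
The walk passes from B into C once, so the octave number goes from 3 to 4.

B4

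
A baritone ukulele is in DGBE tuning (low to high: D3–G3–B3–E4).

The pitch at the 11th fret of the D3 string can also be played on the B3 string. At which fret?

D3 at fret 11 is D3 + 11 semitones = C♯4.
The open B3 string is 9 semitones above the open D3, so the same pitch on the B3 string lies at fret 11 − 9 = 2.

2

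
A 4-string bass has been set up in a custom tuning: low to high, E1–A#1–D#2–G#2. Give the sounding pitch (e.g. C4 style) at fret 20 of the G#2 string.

E4

The open G#2 string plus 20 semitones: G#–A–A#–B–…–D–D#–E.
The walk passes from B into C 2 times, so the octave number goes from 2 to 4.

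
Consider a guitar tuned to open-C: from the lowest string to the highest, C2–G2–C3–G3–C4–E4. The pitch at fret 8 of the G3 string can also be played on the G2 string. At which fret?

20

Fret 8 on G3 is MIDI 55 + 8 = 63 (D♯4). On the G2 string (open MIDI 43), that pitch is 63 − 43 = fret 20.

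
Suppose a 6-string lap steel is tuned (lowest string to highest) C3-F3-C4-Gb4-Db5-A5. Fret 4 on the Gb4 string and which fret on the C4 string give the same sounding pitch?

10

Gb4 at fret 4 is Gb4 + 4 semitones = Bb4.
The open C4 string is 6 semitones below the open Gb4, so the same pitch on the C4 string lies at fret 4 + 6 = 10.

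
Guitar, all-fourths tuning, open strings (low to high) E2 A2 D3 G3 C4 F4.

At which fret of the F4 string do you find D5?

9

D5 is 9 semitones above the open F4 (F–F#–G–G#–A–A#–B–C–C#–D), so it sits at fret 9.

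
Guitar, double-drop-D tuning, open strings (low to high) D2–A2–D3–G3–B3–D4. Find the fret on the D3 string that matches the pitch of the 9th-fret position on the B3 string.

18

Fret 9 on B3 is MIDI 59 + 9 = 68 (G#4). On the D3 string (open MIDI 50), that pitch is 68 − 50 = fret 18.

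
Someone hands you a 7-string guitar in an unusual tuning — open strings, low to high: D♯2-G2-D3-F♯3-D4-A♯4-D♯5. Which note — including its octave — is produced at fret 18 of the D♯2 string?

Each fret is one semitone, so D♯2 + 18 = A3.

A3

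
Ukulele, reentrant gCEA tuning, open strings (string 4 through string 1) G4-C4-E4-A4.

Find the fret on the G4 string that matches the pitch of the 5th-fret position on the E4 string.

2

E4 at fret 5 is E4 + 5 semitones = A4.
The open G4 string is 3 semitones above the open E4, so the same pitch on the G4 string lies at fret 5 − 3 = 2.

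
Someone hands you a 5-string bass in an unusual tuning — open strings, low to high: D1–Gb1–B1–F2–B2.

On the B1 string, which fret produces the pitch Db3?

Db3 is 14 semitones above the open B1 (B–C–Db–D–…–B–C–Db), so it sits at fret 14.

14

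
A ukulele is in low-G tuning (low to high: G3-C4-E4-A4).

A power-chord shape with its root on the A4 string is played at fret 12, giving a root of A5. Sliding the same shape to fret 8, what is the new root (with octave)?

Moving from fret 12 to fret 8 shifts the root by -4 semitones.
A5 down 4 semitones is F5.

F5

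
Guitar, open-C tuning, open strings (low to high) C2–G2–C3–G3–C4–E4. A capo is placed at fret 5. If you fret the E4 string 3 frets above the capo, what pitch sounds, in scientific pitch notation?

The capo raises the open E4 by 5 semitones to A4; fretting 3 more gives E4 + 5 + 3 = E4 + 8 semitones = C5.

C5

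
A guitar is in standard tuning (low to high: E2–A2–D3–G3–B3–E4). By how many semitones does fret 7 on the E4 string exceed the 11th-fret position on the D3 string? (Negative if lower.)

10 semitones

E4 at fret 7 → B4 (MIDI 71); D3 at fret 11 → C♯4 (MIDI 61).
71 − 61 = 10, so the two pitches are 10 semitones apart.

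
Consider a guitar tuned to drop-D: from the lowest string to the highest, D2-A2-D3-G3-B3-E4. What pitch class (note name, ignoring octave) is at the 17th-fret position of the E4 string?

A

E4 is MIDI 64. Adding 17 gives 81; 81 mod 12 = 9, i.e. A.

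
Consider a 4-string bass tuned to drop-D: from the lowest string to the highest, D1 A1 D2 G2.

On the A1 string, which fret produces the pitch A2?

A2 is 12 semitones above the open A1 (A–A#–B–C–…–G–G#–A), so it sits at fret 12.

12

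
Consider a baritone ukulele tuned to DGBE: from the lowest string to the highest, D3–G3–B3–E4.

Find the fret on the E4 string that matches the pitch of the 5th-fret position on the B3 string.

0

Fret 5 on B3 is MIDI 59 + 5 = 64 (E4). On the E4 string (open MIDI 64), that pitch is 64 − 64 = fret 0.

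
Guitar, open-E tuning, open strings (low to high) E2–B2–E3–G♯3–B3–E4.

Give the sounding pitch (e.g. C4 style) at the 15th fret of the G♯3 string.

B4

The open G♯3 string plus 15 semitones: G#–A–A#–B–…–A–A#–B.
The walk passes from B into C once, so the octave number goes from 3 to 4.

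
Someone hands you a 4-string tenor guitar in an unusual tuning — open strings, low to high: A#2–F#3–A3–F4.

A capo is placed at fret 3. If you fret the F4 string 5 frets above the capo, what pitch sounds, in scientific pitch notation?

C#5

The capo raises the open F4 by 3 semitones to G#4; fretting 5 more gives F4 + 3 + 5 = F4 + 8 semitones = C#5.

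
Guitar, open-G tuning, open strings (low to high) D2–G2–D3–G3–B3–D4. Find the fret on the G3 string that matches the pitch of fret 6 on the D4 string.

13

D4 at fret 6 is D4 + 6 semitones = G#4.
The open G3 string is 7 semitones below the open D4, so the same pitch on the G3 string lies at fret 6 + 7 = 13.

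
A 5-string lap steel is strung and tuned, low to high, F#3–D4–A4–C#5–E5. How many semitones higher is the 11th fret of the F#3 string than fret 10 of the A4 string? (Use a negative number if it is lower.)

F#3 at fret 11 → F4 (MIDI 65); A4 at fret 10 → G5 (MIDI 79).
65 − 79 = -14, so the two pitches are 14 semitones apart.

-14 semitones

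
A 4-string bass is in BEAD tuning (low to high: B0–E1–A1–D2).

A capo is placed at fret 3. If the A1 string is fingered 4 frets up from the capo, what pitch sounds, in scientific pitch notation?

E2

The capo raises the open A1 by 3 semitones to C2; fretting 4 more gives A1 + 3 + 4 = A1 + 7 semitones = E2.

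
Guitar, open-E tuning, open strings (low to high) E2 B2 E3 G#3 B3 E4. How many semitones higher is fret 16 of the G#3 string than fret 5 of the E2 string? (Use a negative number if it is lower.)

G#3 at fret 16 → C5 (MIDI 72); E2 at fret 5 → A2 (MIDI 45).
72 − 45 = 27, so the two pitches are 27 semitones apart.

27 semitones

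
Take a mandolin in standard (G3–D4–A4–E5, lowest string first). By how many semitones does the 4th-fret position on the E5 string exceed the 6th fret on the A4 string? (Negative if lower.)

5 semitones

E5 at fret 4 → G#5 (MIDI 80); A4 at fret 6 → D#5 (MIDI 75).
80 − 75 = 5, so the two pitches are 5 semitones apart.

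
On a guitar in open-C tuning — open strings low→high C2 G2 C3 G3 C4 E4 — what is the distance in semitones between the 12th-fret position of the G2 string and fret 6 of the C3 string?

1 semitone

G2 at fret 12 → G3 (MIDI 55); C3 at fret 6 → F#3 (MIDI 54).
55 − 54 = 1, so the two pitches are 1 semitone apart, with G3 the higher.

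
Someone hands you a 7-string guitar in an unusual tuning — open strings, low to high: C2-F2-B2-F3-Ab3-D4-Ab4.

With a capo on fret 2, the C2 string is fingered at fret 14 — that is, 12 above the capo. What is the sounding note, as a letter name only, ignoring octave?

D

The capo raises the open C2 by 2 semitones to D2; fretting 12 more gives C2 + 2 + 12 = C2 + 14 semitones, landing on D.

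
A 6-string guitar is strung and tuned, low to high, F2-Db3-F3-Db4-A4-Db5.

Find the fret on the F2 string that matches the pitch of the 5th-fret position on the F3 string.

17

Fret 5 on F3 is MIDI 53 + 5 = 58 (Bb3). On the F2 string (open MIDI 41), that pitch is 58 − 41 = fret 17.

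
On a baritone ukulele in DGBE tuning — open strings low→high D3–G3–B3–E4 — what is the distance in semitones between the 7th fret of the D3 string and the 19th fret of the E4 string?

D3 at fret 7 → A3 (MIDI 57); E4 at fret 19 → B5 (MIDI 83).
57 − 83 = -26, so the two pitches are 26 semitones apart, with B5 the higher.

26 semitones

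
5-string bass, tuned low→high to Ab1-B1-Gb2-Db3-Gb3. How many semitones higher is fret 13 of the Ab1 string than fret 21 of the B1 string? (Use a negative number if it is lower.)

Ab1 at fret 13 → A2 (MIDI 45); B1 at fret 21 → Ab3 (MIDI 56).
45 − 56 = -11, so the two pitches are 11 semitones apart.

-11 semitones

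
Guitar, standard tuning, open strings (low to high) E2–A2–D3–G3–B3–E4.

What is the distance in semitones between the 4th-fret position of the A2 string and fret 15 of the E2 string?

A2 at fret 4 → C♯3 (MIDI 49); E2 at fret 15 → G3 (MIDI 55).
49 − 55 = -6, so the two pitches are 6 semitones apart, with G3 the higher.

6 semitones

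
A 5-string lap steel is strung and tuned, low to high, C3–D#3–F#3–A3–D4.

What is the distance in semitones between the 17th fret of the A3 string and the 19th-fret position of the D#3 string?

4 semitones

A3 at fret 17 → D5 (MIDI 74); D#3 at fret 19 → A#4 (MIDI 70).
74 − 70 = 4, so the two pitches are 4 semitones apart, with D5 the higher.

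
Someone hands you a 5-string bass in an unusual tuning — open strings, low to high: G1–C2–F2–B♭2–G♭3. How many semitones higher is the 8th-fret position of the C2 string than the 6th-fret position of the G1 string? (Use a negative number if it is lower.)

7 semitones

C2 at fret 8 → A♭2 (MIDI 44); G1 at fret 6 → D♭2 (MIDI 37).
44 − 37 = 7, so the two pitches are 7 semitones apart.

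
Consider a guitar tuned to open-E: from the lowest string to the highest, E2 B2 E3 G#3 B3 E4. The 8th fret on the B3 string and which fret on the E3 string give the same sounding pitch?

B3 at fret 8 is B3 + 8 semitones = G4.
The open E3 string is 7 semitones below the open B3, so the same pitch on the E3 string lies at fret 8 + 7 = 15.

15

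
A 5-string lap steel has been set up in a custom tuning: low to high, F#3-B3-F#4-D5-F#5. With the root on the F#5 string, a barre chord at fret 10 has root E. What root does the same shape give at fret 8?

D

Moving from fret 10 to fret 8 shifts the root by -2 semitones.
E down 2 semitones is D.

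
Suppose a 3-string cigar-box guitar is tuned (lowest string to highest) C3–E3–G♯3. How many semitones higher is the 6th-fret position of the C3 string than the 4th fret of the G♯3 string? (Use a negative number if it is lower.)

-6 semitones

C3 at fret 6 → F♯3 (MIDI 54); G♯3 at fret 4 → C4 (MIDI 60).
54 − 60 = -6, so the two pitches are 6 semitones apart.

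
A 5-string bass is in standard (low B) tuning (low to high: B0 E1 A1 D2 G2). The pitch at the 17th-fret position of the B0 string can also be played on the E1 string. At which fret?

B0 at fret 17 is B0 + 17 semitones = E2.
The open E1 string is 5 semitones above the open B0, so the same pitch on the E1 string lies at fret 17 − 5 = 12.

12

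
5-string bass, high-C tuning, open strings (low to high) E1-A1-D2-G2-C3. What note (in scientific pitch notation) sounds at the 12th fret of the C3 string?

C3 is MIDI 48. Adding 12 gives 60, which is C4.

C4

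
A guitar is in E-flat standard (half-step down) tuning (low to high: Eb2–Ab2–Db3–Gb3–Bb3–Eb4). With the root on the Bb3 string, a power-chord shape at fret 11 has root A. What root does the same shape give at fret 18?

E

Moving from fret 11 to fret 18 shifts the root by 7 semitones.
A up 7 semitones is E.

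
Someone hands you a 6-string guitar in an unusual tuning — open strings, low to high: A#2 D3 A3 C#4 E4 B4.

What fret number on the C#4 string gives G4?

6

G4 is 6 semitones above the open C#4 (C#–D–D#–E–F–F#–G), so it sits at fret 6.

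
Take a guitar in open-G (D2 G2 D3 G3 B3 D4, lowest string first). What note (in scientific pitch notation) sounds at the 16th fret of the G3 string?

The open G3 string plus 16 semitones: G–G#–A–A#–…–A–A#–B.
The walk passes from B into C once, so the octave number goes from 3 to 4.

B4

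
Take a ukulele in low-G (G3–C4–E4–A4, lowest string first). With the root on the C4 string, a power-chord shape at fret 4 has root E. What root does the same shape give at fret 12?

C

Moving from fret 4 to fret 12 shifts the root by 8 semitones.
E up 8 semitones is C.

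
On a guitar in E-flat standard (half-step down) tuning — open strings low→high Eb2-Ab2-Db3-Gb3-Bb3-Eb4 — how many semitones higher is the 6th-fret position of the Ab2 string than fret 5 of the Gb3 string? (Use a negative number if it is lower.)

-9 semitones

Ab2 at fret 6 → D3 (MIDI 50); Gb3 at fret 5 → B3 (MIDI 59).
50 − 59 = -9, so the two pitches are 9 semitones apart.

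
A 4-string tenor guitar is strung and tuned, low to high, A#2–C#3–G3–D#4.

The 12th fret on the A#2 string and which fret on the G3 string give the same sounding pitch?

A#2 at fret 12 is A#2 + 12 semitones = A#3.
The open G3 string is 9 semitones above the open A#2, so the same pitch on the G3 string lies at fret 12 − 9 = 3.

3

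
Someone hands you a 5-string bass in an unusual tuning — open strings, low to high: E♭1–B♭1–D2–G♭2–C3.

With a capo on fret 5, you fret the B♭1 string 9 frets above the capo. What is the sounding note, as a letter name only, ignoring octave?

C

The capo raises the open B♭1 by 5 semitones to E♭2; fretting 9 more gives B♭1 + 5 + 9 = B♭1 + 14 semitones, landing on C.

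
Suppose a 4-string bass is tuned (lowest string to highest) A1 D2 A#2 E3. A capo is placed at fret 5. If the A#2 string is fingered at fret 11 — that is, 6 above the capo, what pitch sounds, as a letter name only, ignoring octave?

A

The capo raises the open A#2 by 5 semitones to D#3; fretting 6 more gives A#2 + 5 + 6 = A#2 + 11 semitones, landing on A.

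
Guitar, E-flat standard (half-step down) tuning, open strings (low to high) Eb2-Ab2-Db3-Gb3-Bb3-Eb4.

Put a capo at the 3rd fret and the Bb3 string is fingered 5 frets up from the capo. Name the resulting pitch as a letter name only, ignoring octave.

The capo raises the open Bb3 by 3 semitones to Db4; fretting 5 more gives Bb3 + 3 + 5 = Bb3 + 8 semitones, landing on Gb.

Gb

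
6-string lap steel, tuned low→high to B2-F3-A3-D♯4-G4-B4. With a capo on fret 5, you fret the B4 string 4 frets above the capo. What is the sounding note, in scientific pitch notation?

The capo raises the open B4 by 5 semitones to E5; fretting 4 more gives B4 + 5 + 4 = B4 + 9 semitones = G♯5.

G♯5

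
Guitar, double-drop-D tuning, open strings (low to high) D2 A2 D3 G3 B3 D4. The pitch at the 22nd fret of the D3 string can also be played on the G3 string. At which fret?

D3 at fret 22 is D3 + 22 semitones = C5.
The open G3 string is 5 semitones above the open D3, so the same pitch on the G3 string lies at fret 22 − 5 = 17.

17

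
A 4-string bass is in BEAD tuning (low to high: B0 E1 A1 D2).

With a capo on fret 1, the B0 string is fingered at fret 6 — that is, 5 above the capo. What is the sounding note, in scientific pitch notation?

The capo raises the open B0 by 1 semitone to C1; fretting 5 more gives B0 + 1 + 5 = B0 + 6 semitones = F1.

F1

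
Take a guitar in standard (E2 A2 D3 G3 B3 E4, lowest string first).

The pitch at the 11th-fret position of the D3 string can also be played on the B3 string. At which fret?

2

D3 at fret 11 is D3 + 11 semitones = C#4.
The open B3 string is 9 semitones above the open D3, so the same pitch on the B3 string lies at fret 11 − 9 = 2.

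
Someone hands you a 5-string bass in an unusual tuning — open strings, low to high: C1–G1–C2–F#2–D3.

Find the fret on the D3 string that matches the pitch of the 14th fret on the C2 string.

0

Fret 14 on C2 is MIDI 36 + 14 = 50 (D3). On the D3 string (open MIDI 50), that pitch is 50 − 50 = fret 0.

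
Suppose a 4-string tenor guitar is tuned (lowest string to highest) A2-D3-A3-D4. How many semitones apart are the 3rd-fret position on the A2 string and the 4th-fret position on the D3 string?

A2 at fret 3 → C3 (MIDI 48); D3 at fret 4 → F♯3 (MIDI 54).
48 − 54 = -6, so the two pitches are 6 semitones apart, with F♯3 the higher.

6 semitones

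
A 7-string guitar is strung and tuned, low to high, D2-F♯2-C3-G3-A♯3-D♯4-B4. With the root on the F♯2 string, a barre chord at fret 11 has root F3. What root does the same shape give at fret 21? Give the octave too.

D♯4

Moving from fret 11 to fret 21 shifts the root by 10 semitones.
F3 up 10 semitones is D♯4.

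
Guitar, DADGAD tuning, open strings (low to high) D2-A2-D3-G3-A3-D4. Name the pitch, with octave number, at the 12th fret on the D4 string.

Each fret is one semitone, so D4 + 12 = D5.

D5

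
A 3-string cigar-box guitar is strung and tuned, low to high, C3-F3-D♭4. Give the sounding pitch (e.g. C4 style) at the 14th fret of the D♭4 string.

E♭5

Each fret is one semitone, so D♭4 + 14 = E♭5.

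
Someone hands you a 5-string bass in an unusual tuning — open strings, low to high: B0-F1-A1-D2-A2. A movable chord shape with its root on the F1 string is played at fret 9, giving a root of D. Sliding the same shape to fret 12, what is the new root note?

Moving from fret 9 to fret 12 shifts the root by 3 semitones.
D up 3 semitones is F.

F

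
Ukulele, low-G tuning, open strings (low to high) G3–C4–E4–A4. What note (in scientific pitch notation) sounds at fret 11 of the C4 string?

B4

Each fret is one semitone, so C4 + 11 = B4.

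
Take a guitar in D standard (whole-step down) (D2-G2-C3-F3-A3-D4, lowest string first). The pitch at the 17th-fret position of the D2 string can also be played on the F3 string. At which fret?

D2 at fret 17 is D2 + 17 semitones = G3.
The open F3 string is 15 semitones above the open D2, so the same pitch on the F3 string lies at fret 17 − 15 = 2.

2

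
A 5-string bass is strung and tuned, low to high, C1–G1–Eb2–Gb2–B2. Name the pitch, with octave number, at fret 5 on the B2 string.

E3

The open B2 string plus 5 semitones: B–C–Db–D–Eb–E.
The walk passes from B into C once, so the octave number goes from 2 to 3.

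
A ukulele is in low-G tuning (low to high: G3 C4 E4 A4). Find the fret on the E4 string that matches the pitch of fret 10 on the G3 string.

Fret 10 on G3 is MIDI 55 + 10 = 65 (F4). On the E4 string (open MIDI 64), that pitch is 65 − 64 = fret 1.

1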